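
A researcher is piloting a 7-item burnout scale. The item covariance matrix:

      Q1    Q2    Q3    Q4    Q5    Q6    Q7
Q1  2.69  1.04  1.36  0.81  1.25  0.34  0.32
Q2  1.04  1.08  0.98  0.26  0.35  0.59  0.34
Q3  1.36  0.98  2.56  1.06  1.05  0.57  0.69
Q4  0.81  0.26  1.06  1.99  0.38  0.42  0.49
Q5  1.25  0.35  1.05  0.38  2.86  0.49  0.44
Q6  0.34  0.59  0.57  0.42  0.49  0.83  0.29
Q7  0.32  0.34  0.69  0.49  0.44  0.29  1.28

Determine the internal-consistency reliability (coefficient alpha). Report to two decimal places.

coefficient alpha = 0.78

ΣVar(i) = 2.69 + 1.08 + 2.56 + 1.99 + 2.86 + 0.83 + 1.28 = 13.29
Σ_{i<j} σ_ij = 13.52
σ²_total = 13.29 + 2 × 13.52 = 40.33
α = (k/(k−1))·(1 − ΣVar(i)/σ²_total) = (7/6)·(1 − 13.29/40.33) = 0.78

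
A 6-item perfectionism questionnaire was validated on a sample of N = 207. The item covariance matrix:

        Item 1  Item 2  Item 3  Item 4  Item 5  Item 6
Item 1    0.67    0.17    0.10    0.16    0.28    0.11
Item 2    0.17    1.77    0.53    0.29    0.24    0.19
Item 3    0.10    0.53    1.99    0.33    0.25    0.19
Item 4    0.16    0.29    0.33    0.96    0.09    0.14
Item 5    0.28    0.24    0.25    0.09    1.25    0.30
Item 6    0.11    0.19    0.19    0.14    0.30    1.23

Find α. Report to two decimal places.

α = 0.55

ΣVar(i) = 0.67 + 1.77 + 1.99 + 0.96 + 1.25 + 1.23 = 7.87
Sum of off-diagonal covariances = 3.37
σ²_T = 7.87 + 2 × 3.37 = 14.61
α = (k/(k−1))·(1 − ΣVar(i)/σ²_T) = (6/5)·(1 − 7.87/14.61) = 0.55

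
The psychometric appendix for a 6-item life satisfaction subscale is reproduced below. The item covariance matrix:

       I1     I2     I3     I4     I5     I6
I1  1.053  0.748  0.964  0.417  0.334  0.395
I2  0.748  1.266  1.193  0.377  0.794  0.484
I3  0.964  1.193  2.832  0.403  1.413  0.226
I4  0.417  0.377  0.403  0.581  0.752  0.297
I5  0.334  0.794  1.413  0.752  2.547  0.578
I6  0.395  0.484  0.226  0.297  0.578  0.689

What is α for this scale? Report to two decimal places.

Σσ²ᵢ = 1.053 + 1.266 + 2.832 + 0.581 + 2.547 + 0.689 = 8.968
Sum of the distinct covariances = 9.375
σ²_total = 8.968 + 2 × 9.375 = 27.718
α = (k/(k−1))·(1 − Σσ²ᵢ/σ²_total) = (6/5)·(1 − 8.968/27.718) = 0.81

α = 0.81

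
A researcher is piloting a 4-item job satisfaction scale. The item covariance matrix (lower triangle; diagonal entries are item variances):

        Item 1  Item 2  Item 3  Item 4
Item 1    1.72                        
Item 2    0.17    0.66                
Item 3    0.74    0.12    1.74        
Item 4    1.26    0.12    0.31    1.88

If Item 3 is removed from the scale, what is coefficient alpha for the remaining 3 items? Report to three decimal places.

α = 0.632

Remaining items: Item 1, Item 2, Item 4 (k = 3).
ΣVar(i) = 1.72 + 0.66 + 1.88 = 4.26
Var(T) = 4.26 + 2 × 1.55 = 7.36
α (item deleted) = (3/2)·(1 − 4.26/7.36) = 0.632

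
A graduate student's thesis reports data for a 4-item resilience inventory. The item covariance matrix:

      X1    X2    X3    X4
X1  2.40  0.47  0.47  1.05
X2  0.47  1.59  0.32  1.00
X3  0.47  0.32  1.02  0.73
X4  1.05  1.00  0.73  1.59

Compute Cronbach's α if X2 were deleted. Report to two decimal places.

Cronbach's α = 0.71

Remaining items: X1, X3, X4 (k = 3).
Σσ²ᵢ = 2.40 + 1.02 + 1.59 = 5.01
total variance = 5.01 + 2 × 2.25 = 9.51
α (item deleted) = (3/2)·(1 − 5.01/9.51) = 0.71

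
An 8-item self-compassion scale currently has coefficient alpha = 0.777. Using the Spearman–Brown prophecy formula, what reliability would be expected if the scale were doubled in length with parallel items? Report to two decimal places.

predicted reliability = 0.87

Length factor m = 2
α' = m·α / (1 + (m−1)·α)
   = 2 × 0.777 / (1 + (2 − 1) × 0.777)
   = 1.5540 / 1.7770 = 0.87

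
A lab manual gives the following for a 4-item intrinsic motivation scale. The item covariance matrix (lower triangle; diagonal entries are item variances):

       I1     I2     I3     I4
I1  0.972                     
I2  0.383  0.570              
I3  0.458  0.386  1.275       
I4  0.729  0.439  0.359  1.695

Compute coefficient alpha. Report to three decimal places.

sum of item variances = 0.972 + 0.570 + 1.275 + 1.695 = 4.512
Sum of the distinct covariances = 2.754
Var(T) = 4.512 + 2 × 2.754 = 10.020
α = (k/(k−1))·(1 − sum of item variances/Var(T)) = (4/3)·(1 − 4.512/10.020) = 0.733

α = 0.733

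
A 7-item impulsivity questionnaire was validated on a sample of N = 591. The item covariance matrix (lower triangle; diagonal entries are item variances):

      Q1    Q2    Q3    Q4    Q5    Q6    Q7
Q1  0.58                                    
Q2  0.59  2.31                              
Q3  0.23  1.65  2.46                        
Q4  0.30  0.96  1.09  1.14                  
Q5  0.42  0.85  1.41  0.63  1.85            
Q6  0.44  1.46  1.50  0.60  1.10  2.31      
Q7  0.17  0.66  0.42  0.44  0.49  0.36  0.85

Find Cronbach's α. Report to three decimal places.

sum of item variances = 0.58 + 2.31 + 2.46 + 1.14 + 1.85 + 2.31 + 0.85 = 11.50
Sum of off-diagonal covariances = 15.77
Var(T) = 11.50 + 2 × 15.77 = 43.04
α = (k/(k−1))·(1 − sum of item variances/Var(T)) = (7/6)·(1 − 11.50/43.04) = 0.855

Cronbach's α = 0.855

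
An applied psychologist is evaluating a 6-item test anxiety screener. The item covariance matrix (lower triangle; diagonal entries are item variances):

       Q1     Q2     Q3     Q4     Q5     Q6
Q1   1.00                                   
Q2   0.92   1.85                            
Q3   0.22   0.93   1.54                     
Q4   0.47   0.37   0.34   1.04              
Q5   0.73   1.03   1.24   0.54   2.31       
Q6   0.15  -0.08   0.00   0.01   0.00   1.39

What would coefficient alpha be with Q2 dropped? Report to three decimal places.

α = 0.630

Remaining items: Q1, Q3, Q4, Q5, Q6 (k = 5).
Σσ²ᵢ = 1.00 + 1.54 + 1.04 + 2.31 + 1.39 = 7.28
total variance = 7.28 + 2 × 3.70 = 14.68
α (item deleted) = (5/4)·(1 − 7.28/14.68) = 0.630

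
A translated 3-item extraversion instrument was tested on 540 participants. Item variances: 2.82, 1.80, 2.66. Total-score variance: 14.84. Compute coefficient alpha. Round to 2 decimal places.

α = 0.76

sum of item variances = 2.82 + 1.80 + 2.66 = 7.28
α = (k/(k−1))·(1 − sum of item variances/total variance) = (3/2)·(1 − 7.28/14.84) = 0.76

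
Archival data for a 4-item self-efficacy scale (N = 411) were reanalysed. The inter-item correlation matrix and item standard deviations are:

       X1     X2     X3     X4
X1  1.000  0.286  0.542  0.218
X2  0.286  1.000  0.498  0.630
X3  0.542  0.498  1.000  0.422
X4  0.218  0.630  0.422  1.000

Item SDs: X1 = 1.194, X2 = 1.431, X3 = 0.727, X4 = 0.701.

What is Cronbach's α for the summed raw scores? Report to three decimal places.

Cronbach's α = 0.703

Σσ²ᵢ = 1.194² + 1.431² + 0.727² + 0.701² = 4.4933
Covariances σ_ij = r_ij · s_i · s_j:
  σ(X1,X2) = 0.286 × 1.194 × 1.431 = 0.4887
  σ(X1,X3) = 0.542 × 1.194 × 0.727 = 0.4705
  σ(X1,X4) = 0.218 × 1.194 × 0.701 = 0.1825
  σ(X2,X3) = 0.498 × 1.431 × 0.727 = 0.5181
  σ(X2,X4) = 0.630 × 1.431 × 0.701 = 0.6320
  σ(X3,X4) = 0.422 × 0.727 × 0.701 = 0.2151
σ²_T = Σσ²ᵢ + 2·Σσ_ij = 4.4933 + 2 × 2.5069 = 9.5071
α = (4/3)·(1 − 4.4933/9.5071) = 0.703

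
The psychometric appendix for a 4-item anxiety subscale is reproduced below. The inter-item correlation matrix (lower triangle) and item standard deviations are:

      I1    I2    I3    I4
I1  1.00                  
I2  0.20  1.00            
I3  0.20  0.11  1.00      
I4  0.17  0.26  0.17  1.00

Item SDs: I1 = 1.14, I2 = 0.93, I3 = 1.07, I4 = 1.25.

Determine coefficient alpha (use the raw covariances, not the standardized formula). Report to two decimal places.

α = 0.47

Σσ²ᵢ = 1.14² + 0.93² + 1.07² + 1.25² = 4.8719
Covariances σ_ij = r_ij · s_i · s_j:
  σ(I1,I2) = 0.20 × 1.14 × 0.93 = 0.2120
  σ(I1,I3) = 0.20 × 1.14 × 1.07 = 0.2440
  σ(I1,I4) = 0.17 × 1.14 × 1.25 = 0.2422
  σ(I2,I3) = 0.11 × 0.93 × 1.07 = 0.1095
  σ(I2,I4) = 0.26 × 0.93 × 1.25 = 0.3023
  σ(I3,I4) = 0.17 × 1.07 × 1.25 = 0.2274
σ²_T = Σσ²ᵢ + 2·Σσ_ij = 4.8719 + 2 × 1.3374 = 7.5467
α = (4/3)·(1 − 4.8719/7.5467) = 0.47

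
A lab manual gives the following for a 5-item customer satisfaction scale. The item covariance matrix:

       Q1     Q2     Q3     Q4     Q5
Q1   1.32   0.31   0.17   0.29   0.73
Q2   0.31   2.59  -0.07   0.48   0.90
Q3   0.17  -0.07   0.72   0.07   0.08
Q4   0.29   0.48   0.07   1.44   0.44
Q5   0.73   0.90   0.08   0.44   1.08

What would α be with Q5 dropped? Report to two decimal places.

α = 0.39

Remaining items: Q1, Q2, Q3, Q4 (k = 4).
sum of item variances = 1.32 + 2.59 + 0.72 + 1.44 = 6.07
σ²_T = 6.07 + 2 × 1.25 = 8.57
α (item deleted) = (4/3)·(1 − 6.07/8.57) = 0.39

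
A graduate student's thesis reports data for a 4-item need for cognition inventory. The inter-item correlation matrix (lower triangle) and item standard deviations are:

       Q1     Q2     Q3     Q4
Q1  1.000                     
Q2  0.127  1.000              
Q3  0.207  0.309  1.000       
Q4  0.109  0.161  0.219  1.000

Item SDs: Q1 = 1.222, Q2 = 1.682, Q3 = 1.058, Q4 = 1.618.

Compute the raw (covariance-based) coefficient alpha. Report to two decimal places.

coefficient alpha = 0.46

Σσ²ᵢ = 1.222² + 1.682² + 1.058² + 1.618² = 8.0597
Covariances σ_ij = r_ij · s_i · s_j:
  σ(Q1,Q2) = 0.127 × 1.222 × 1.682 = 0.2610
  σ(Q1,Q3) = 0.207 × 1.222 × 1.058 = 0.2676
  σ(Q1,Q4) = 0.109 × 1.222 × 1.618 = 0.2155
  σ(Q2,Q3) = 0.309 × 1.682 × 1.058 = 0.5499
  σ(Q2,Q4) = 0.161 × 1.682 × 1.618 = 0.4382
  σ(Q3,Q4) = 0.219 × 1.058 × 1.618 = 0.3749
σ²_T = Σσ²ᵢ + 2·Σσ_ij = 8.0597 + 2 × 2.1071 = 12.2739
α = (4/3)·(1 − 8.0597/12.2739) = 0.46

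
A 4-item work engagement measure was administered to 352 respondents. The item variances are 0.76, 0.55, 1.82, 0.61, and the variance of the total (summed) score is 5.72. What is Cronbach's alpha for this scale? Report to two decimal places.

Σσᵢ² = 0.76 + 0.55 + 1.82 + 0.61 = 3.74
α = (k/(k−1))·(1 − Σσᵢ²/σ²_T) = (4/3)·(1 − 3.74/5.72) = 0.46

Cronbach's alpha = 0.46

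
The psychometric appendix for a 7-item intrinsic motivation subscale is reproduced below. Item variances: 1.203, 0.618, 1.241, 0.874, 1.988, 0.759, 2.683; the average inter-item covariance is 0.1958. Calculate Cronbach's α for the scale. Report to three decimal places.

Cronbach's α = 0.545

ΣVar(i) = 1.203 + 0.618 + 1.241 + 0.874 + 1.988 + 0.759 + 2.683 = 9.366
Sum of the 21 distinct covariances = 21 × 0.1958 = 4.1118
σ²_total = ΣVar(i) + 2·Σcov = 9.366 + 2 × 4.1118 = 17.5896
α = (7/6)·(1 − 9.366/17.5896) = 0.545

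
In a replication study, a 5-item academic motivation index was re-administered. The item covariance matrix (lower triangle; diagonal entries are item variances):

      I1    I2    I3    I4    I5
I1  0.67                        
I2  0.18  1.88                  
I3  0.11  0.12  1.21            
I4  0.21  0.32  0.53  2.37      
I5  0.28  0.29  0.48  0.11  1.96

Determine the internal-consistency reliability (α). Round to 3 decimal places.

sum of item variances = 0.67 + 1.88 + 1.21 + 2.37 + 1.96 = 8.09
Sum of the distinct covariances = 2.63
Var(T) = 8.09 + 2 × 2.63 = 13.35
α = (k/(k−1))·(1 − sum of item variances/Var(T)) = (5/4)·(1 − 8.09/13.35) = 0.493

α = 0.493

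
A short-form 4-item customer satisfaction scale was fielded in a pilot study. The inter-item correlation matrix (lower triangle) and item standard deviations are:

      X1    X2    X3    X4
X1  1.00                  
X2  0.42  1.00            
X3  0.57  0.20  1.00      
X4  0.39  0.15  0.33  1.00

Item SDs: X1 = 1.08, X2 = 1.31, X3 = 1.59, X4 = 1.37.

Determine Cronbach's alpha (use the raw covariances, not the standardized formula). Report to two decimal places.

Σσ²ᵢ = 1.08² + 1.31² + 1.59² + 1.37² = 7.2875
Covariances σ_ij = r_ij · s_i · s_j:
  σ(X1,X2) = 0.42 × 1.08 × 1.31 = 0.5942
  σ(X1,X3) = 0.57 × 1.08 × 1.59 = 0.9788
  σ(X1,X4) = 0.39 × 1.08 × 1.37 = 0.5770
  σ(X2,X3) = 0.20 × 1.31 × 1.59 = 0.4166
  σ(X2,X4) = 0.15 × 1.31 × 1.37 = 0.2692
  σ(X3,X4) = 0.33 × 1.59 × 1.37 = 0.7188
σ²_T = Σσ²ᵢ + 2·Σσ_ij = 7.2875 + 2 × 3.5546 = 14.3967
α = (4/3)·(1 − 7.2875/14.3967) = 0.66

α = 0.66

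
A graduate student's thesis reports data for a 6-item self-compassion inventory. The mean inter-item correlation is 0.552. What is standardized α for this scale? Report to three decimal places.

Standardized α = k·r̄ / (1 + (k−1)·r̄) = 6 × 0.552 / (1 + 5 × 0.552)
  = 3.3120 / 3.7600 = 0.881

α = 0.881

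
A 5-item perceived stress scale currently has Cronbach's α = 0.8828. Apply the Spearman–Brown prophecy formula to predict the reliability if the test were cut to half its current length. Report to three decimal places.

predicted reliability = 0.790

Length factor m = 1/2
α' = m·α / (1 − (1−m)·α)
   = 1/2 × 0.8828 / (1 − (1 − 1/2) × 0.8828)
   = 0.4414 / 0.5586 = 0.790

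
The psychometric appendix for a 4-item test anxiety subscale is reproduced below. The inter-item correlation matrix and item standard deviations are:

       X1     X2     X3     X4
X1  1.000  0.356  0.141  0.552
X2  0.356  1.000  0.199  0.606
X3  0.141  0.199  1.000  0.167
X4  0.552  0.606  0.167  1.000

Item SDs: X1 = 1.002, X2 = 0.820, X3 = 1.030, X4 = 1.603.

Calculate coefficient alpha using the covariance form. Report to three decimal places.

Σσ²ᵢ = 1.002² + 0.820² + 1.030² + 1.603² = 5.3069
Covariances σ_ij = r_ij · s_i · s_j:
  σ(X1,X2) = 0.356 × 1.002 × 0.820 = 0.2925
  σ(X1,X3) = 0.141 × 1.002 × 1.030 = 0.1455
  σ(X1,X4) = 0.552 × 1.002 × 1.603 = 0.8866
  σ(X2,X3) = 0.199 × 0.820 × 1.030 = 0.1681
  σ(X2,X4) = 0.606 × 0.820 × 1.603 = 0.7966
  σ(X3,X4) = 0.167 × 1.030 × 1.603 = 0.2757
σ²_T = Σσ²ᵢ + 2·Σσ_ij = 5.3069 + 2 × 2.5650 = 10.4369
α = (4/3)·(1 − 5.3069/10.4369) = 0.655

coefficient alpha = 0.655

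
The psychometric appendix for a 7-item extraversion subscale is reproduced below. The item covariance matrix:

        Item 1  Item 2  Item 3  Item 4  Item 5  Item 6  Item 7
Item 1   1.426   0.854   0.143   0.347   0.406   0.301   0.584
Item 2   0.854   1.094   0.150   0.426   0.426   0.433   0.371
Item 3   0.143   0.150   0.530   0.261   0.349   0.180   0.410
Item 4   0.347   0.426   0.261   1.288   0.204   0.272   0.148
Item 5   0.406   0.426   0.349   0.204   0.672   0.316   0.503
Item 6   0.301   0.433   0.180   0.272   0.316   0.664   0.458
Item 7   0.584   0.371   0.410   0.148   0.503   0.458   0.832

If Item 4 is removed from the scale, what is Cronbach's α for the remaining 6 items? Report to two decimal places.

α = 0.83

Remaining items: Item 1, Item 2, Item 3, Item 5, Item 6, Item 7 (k = 6).
Σσ²ᵢ = 1.426 + 1.094 + 0.530 + 0.672 + 0.664 + 0.832 = 5.218
σ²_T = 5.218 + 2 × 5.884 = 16.986
α (item deleted) = (6/5)·(1 − 5.218/16.986) = 0.83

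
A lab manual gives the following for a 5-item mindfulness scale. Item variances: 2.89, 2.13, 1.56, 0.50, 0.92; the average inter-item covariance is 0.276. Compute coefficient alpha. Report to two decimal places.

α = 0.51

Σσ²ᵢ = 2.89 + 2.13 + 1.56 + 0.50 + 0.92 = 8.00
Sum of the 10 distinct covariances = 10 × 0.276 = 2.760
Var(T) = Σσ²ᵢ + 2·Σcov = 8.00 + 2 × 2.760 = 13.520
α = (5/4)·(1 − 8.00/13.520) = 0.51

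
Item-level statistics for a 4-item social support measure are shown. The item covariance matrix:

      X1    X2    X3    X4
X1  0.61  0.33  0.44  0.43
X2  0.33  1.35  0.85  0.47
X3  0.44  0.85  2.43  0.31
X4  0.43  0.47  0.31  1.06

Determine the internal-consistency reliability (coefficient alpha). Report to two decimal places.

α = 0.68

ΣVar(i) = 0.61 + 1.35 + 2.43 + 1.06 = 5.45
Sum of the distinct covariances = 2.83
σ²_T = 5.45 + 2 × 2.83 = 11.11
α = (k/(k−1))·(1 − ΣVar(i)/σ²_T) = (4/3)·(1 − 5.45/11.11) = 0.68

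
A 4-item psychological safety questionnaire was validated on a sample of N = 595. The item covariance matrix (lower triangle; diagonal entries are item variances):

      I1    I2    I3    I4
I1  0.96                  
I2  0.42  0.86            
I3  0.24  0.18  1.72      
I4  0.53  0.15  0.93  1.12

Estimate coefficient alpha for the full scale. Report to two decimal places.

ΣVar(i) = 0.96 + 0.86 + 1.72 + 1.12 = 4.66
Σ_{i<j} σ_ij = 2.45
Var(T) = 4.66 + 2 × 2.45 = 9.56
α = (k/(k−1))·(1 − ΣVar(i)/Var(T)) = (4/3)·(1 − 4.66/9.56) = 0.68

α = 0.68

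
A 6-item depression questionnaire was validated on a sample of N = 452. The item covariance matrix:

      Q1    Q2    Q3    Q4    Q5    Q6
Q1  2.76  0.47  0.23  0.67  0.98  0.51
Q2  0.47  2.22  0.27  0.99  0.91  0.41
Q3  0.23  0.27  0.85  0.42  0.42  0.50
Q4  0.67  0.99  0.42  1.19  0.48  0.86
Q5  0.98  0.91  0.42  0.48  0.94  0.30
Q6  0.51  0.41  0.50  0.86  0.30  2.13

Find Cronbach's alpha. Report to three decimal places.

α = 0.750

ΣVar(i) = 2.76 + 2.22 + 0.85 + 1.19 + 0.94 + 2.13 = 10.09
Sum of the distinct covariances = 8.42
σ²_total = 10.09 + 2 × 8.42 = 26.93
α = (k/(k−1))·(1 − ΣVar(i)/σ²_total) = (6/5)·(1 − 10.09/26.93) = 0.750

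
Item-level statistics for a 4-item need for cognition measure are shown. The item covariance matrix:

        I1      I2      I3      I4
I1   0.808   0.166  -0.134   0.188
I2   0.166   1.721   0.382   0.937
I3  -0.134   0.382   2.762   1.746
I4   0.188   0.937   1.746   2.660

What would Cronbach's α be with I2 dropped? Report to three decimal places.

α = 0.549

Remaining items: I1, I3, I4 (k = 3).
ΣVar(i) = 0.808 + 2.762 + 2.660 = 6.230
Var(T) = 6.230 + 2 × 1.800 = 9.830
α (item deleted) = (3/2)·(1 − 6.230/9.830) = 0.549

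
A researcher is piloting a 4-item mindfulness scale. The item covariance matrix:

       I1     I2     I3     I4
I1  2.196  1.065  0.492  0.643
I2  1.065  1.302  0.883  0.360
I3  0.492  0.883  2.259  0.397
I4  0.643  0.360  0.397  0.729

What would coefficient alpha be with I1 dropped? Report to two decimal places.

coefficient alpha = 0.65

Remaining items: I2, I3, I4 (k = 3).
Σσᵢ² = 1.302 + 2.259 + 0.729 = 4.290
σ²_T = 4.290 + 2 × 1.640 = 7.570
α (item deleted) = (3/2)·(1 − 4.290/7.570) = 0.65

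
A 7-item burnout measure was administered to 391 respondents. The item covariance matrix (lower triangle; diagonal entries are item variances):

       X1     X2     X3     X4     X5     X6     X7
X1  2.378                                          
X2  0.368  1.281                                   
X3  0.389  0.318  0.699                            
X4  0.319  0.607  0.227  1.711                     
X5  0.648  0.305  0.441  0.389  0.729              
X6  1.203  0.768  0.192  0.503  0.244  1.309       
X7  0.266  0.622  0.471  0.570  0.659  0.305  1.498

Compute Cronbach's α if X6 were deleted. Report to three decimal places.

Remaining items: X1, X2, X3, X4, X5, X7 (k = 6).
sum of item variances = 2.378 + 1.281 + 0.699 + 1.711 + 0.729 + 1.498 = 8.296
total variance = 8.296 + 2 × 6.599 = 21.494
α (item deleted) = (6/5)·(1 − 8.296/21.494) = 0.737

Cronbach's α = 0.737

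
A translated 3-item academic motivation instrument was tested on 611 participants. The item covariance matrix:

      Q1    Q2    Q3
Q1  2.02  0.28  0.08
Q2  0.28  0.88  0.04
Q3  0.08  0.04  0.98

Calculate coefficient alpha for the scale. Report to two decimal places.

α = 0.26

ΣVar(i) = 2.02 + 0.88 + 0.98 = 3.88
Sum of off-diagonal covariances = 0.40
σ²_total = 3.88 + 2 × 0.40 = 4.68
α = (k/(k−1))·(1 − ΣVar(i)/σ²_total) = (3/2)·(1 − 3.88/4.68) = 0.26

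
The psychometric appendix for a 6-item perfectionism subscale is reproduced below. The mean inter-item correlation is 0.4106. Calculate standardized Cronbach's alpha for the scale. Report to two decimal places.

standardized Cronbach's alpha = 0.81

Standardized α = k·r̄ / (1 + (k−1)·r̄) = 6 × 0.4106 / (1 + 5 × 0.4106)
  = 2.4636 / 3.0530 = 0.81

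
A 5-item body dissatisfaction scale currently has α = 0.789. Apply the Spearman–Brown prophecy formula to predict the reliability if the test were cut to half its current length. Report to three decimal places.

Length factor m = 1/2
α' = m·α / (1 − (1−m)·α)
   = 1/2 × 0.789 / (1 − (1 − 1/2) × 0.789)
   = 0.3945 / 0.6055 = 0.652

predicted reliability = 0.652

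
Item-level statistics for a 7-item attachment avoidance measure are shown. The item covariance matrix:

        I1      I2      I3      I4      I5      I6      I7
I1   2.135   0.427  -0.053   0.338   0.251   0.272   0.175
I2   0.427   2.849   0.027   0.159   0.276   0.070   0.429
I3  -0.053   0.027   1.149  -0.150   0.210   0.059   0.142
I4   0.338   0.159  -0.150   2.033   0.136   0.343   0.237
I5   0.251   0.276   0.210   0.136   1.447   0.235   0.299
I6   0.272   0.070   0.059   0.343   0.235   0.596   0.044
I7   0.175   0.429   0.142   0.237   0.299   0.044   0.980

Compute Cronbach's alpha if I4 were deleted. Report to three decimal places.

Remaining items: I1, I2, I3, I5, I6, I7 (k = 6).
Σσᵢ² = 2.135 + 2.849 + 1.149 + 1.447 + 0.596 + 0.980 = 9.156
Var(T) = 9.156 + 2 × 2.863 = 14.882
α (item deleted) = (6/5)·(1 − 9.156/14.882) = 0.462

α = 0.462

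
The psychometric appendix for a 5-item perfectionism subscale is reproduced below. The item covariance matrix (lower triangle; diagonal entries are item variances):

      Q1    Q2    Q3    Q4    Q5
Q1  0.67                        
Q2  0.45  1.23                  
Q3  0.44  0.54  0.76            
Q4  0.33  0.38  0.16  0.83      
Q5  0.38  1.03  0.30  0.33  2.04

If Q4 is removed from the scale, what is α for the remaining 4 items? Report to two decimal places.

α = 0.76

Remaining items: Q1, Q2, Q3, Q5 (k = 4).
Σσ²ᵢ = 0.67 + 1.23 + 0.76 + 2.04 = 4.70
σ²_T = 4.70 + 2 × 3.14 = 10.98
α (item deleted) = (4/3)·(1 − 4.70/10.98) = 0.76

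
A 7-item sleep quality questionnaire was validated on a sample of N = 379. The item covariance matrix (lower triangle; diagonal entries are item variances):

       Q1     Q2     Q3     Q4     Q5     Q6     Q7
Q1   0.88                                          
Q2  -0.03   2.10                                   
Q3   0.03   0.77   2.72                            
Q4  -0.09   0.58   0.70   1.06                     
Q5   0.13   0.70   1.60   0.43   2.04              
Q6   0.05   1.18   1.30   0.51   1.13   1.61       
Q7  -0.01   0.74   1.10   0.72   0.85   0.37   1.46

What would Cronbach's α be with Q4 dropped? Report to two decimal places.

Cronbach's α = 0.78

Remaining items: Q1, Q2, Q3, Q5, Q6, Q7 (k = 6).
sum of item variances = 0.88 + 2.10 + 2.72 + 2.04 + 1.61 + 1.46 = 10.81
σ²_T = 10.81 + 2 × 9.91 = 30.63
α (item deleted) = (6/5)·(1 − 10.81/30.63) = 0.78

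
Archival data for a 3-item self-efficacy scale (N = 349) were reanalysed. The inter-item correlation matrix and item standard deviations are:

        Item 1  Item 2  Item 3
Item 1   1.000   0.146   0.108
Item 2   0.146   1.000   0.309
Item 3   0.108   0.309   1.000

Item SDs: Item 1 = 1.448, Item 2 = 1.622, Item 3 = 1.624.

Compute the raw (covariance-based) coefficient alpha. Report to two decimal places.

Σσ²ᵢ = 1.448² + 1.622² + 1.624² = 7.3650
Covariances σ_ij = r_ij · s_i · s_j:
  σ(Item 1,Item 2) = 0.146 × 1.448 × 1.622 = 0.3429
  σ(Item 1,Item 3) = 0.108 × 1.448 × 1.624 = 0.2540
  σ(Item 2,Item 3) = 0.309 × 1.622 × 1.624 = 0.8139
σ²_T = Σσ²ᵢ + 2·Σσ_ij = 7.3650 + 2 × 1.4108 = 10.1866
α = (3/2)·(1 − 7.3650/10.1866) = 0.42

α = 0.42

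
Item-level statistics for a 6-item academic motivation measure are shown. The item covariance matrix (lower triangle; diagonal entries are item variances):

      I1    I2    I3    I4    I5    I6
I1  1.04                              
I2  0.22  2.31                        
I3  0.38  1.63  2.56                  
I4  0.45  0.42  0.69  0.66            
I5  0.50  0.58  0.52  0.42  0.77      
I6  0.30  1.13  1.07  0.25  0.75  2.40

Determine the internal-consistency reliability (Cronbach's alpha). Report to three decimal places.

α = 0.788

ΣVar(i) = 1.04 + 2.31 + 2.56 + 0.66 + 0.77 + 2.40 = 9.74
Σ_{i<j} σ_ij = 9.31
total variance = 9.74 + 2 × 9.31 = 28.36
α = (k/(k−1))·(1 − ΣVar(i)/total variance) = (6/5)·(1 − 9.74/28.36) = 0.788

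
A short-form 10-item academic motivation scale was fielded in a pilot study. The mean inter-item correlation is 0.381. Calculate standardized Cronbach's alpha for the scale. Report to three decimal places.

Standardized α = k·r̄ / (1 + (k−1)·r̄) = 10 × 0.381 / (1 + 9 × 0.381)
  = 3.8100 / 4.4290 = 0.860

standardized Cronbach's alpha = 0.860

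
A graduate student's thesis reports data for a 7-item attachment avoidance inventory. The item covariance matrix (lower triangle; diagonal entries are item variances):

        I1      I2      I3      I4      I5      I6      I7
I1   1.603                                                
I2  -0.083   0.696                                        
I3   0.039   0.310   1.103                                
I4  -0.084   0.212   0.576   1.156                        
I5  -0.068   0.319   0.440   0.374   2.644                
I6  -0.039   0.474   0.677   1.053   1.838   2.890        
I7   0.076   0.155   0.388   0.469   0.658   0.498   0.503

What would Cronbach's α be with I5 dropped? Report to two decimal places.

Cronbach's α = 0.65

Remaining items: I1, I2, I3, I4, I6, I7 (k = 6).
sum of item variances = 1.603 + 0.696 + 1.103 + 1.156 + 2.890 + 0.503 = 7.951
σ²_total = 7.951 + 2 × 4.721 = 17.393
α (item deleted) = (6/5)·(1 − 7.951/17.393) = 0.65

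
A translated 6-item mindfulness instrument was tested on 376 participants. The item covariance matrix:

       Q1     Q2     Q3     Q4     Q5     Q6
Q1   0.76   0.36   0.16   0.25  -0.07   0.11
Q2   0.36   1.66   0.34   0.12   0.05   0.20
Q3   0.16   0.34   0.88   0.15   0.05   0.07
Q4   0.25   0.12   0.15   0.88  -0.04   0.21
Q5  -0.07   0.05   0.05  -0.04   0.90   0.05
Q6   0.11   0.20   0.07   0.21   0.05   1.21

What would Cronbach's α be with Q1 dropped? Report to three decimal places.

Remaining items: Q2, Q3, Q4, Q5, Q6 (k = 5).
Σσ²ᵢ = 1.66 + 0.88 + 0.88 + 0.90 + 1.21 = 5.53
σ²_T = 5.53 + 2 × 1.20 = 7.93
α (item deleted) = (5/4)·(1 − 5.53/7.93) = 0.378

α = 0.378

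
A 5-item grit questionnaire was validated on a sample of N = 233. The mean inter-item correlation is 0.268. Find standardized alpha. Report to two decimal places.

Standardized α = k·r̄ / (1 + (k−1)·r̄) = 5 × 0.268 / (1 + 4 × 0.268)
  = 1.3400 / 2.0720 = 0.65

α = 0.65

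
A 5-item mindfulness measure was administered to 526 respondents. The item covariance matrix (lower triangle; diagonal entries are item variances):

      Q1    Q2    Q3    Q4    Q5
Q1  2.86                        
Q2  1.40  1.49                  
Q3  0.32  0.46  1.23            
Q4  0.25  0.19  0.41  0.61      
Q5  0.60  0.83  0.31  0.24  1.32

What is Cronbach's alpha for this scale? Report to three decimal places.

α = 0.714

Σσᵢ² = 2.86 + 1.49 + 1.23 + 0.61 + 1.32 = 7.51
Sum of off-diagonal covariances = 5.01
σ²_total = 7.51 + 2 × 5.01 = 17.53
α = (k/(k−1))·(1 − Σσᵢ²/σ²_total) = (5/4)·(1 − 7.51/17.53) = 0.714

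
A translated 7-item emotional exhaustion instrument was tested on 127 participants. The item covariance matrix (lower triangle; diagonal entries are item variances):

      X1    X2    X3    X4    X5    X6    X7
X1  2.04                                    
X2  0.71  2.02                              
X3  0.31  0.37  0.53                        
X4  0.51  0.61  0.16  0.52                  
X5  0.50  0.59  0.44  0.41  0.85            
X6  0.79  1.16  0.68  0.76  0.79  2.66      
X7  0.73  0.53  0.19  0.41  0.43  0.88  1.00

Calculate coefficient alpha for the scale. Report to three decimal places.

coefficient alpha = 0.832

sum of item variances = 2.04 + 2.02 + 0.53 + 0.52 + 0.85 + 2.66 + 1.00 = 9.62
Sum of the distinct covariances = 11.96
Var(T) = 9.62 + 2 × 11.96 = 33.54
α = (k/(k−1))·(1 − sum of item variances/Var(T)) = (7/6)·(1 − 9.62/33.54) = 0.832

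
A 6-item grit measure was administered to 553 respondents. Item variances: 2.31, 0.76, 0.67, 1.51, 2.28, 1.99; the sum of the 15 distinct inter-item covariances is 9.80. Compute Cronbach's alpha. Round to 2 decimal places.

α = 0.81

ΣVar(i) = 2.31 + 0.76 + 0.67 + 1.51 + 2.28 + 1.99 = 9.52
Sum of distinct covariances = 9.80
σ²_T = ΣVar(i) + 2·Σcov = 9.52 + 2 × 9.80 = 29.12
α = (6/5)·(1 − 9.52/29.12) = 0.81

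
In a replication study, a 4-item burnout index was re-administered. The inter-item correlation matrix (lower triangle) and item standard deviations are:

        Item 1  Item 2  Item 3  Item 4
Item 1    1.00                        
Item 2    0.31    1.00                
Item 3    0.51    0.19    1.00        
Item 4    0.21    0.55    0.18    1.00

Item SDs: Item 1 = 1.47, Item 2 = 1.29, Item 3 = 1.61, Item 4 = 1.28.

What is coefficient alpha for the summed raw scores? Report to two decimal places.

Σσ²ᵢ = 1.47² + 1.29² + 1.61² + 1.28² = 8.0555
Covariances σ_ij = r_ij · s_i · s_j:
  σ(Item 1,Item 2) = 0.31 × 1.47 × 1.29 = 0.5879
  σ(Item 1,Item 3) = 0.51 × 1.47 × 1.61 = 1.2070
  σ(Item 1,Item 4) = 0.21 × 1.47 × 1.28 = 0.3951
  σ(Item 2,Item 3) = 0.19 × 1.29 × 1.61 = 0.3946
  σ(Item 2,Item 4) = 0.55 × 1.29 × 1.28 = 0.9082
  σ(Item 3,Item 4) = 0.18 × 1.61 × 1.28 = 0.3709
σ²_T = Σσ²ᵢ + 2·Σσ_ij = 8.0555 + 2 × 3.8637 = 15.7829
α = (4/3)·(1 − 8.0555/15.7829) = 0.65

coefficient alpha = 0.65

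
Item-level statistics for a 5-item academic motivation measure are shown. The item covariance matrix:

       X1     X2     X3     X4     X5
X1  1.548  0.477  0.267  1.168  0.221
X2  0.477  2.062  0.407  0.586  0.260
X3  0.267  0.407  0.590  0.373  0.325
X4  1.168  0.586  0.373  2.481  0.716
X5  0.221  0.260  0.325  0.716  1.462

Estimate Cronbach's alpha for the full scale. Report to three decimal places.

Σσ²ᵢ = 1.548 + 2.062 + 0.590 + 2.481 + 1.462 = 8.143
Sum of the distinct covariances = 4.800
Var(T) = 8.143 + 2 × 4.800 = 17.743
α = (k/(k−1))·(1 − Σσ²ᵢ/Var(T)) = (5/4)·(1 − 8.143/17.743) = 0.676

α = 0.676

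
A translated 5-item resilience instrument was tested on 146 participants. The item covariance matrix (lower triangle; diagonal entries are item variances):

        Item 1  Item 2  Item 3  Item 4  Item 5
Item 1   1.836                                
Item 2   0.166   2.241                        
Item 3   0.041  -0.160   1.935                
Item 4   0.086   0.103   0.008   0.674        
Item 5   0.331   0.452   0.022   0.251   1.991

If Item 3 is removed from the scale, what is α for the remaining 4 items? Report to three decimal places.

Remaining items: Item 1, Item 2, Item 4, Item 5 (k = 4).
ΣVar(i) = 1.836 + 2.241 + 0.674 + 1.991 = 6.742
σ²_total = 6.742 + 2 × 1.389 = 9.520
α (item deleted) = (4/3)·(1 − 6.742/9.520) = 0.389

α = 0.389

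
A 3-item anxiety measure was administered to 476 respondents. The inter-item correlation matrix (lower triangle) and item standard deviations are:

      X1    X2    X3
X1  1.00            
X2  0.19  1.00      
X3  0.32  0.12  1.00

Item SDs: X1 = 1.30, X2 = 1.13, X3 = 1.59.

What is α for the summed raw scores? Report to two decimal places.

α = 0.44

Σσ²ᵢ = 1.30² + 1.13² + 1.59² = 5.4950
Covariances σ_ij = r_ij · s_i · s_j:
  σ(X1,X2) = 0.19 × 1.30 × 1.13 = 0.2791
  σ(X1,X3) = 0.32 × 1.30 × 1.59 = 0.6614
  σ(X2,X3) = 0.12 × 1.13 × 1.59 = 0.2156
σ²_T = Σσ²ᵢ + 2·Σσ_ij = 5.4950 + 2 × 1.1561 = 7.8072
α = (3/2)·(1 − 5.4950/7.8072) = 0.44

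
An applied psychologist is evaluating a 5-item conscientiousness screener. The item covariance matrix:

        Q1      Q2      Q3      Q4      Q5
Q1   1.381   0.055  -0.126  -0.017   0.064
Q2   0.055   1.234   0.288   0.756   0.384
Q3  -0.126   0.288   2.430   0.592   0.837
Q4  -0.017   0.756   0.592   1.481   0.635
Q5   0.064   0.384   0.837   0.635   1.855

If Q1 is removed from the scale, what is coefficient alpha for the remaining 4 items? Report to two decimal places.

Remaining items: Q2, Q3, Q4, Q5 (k = 4).
Σσᵢ² = 1.234 + 2.430 + 1.481 + 1.855 = 7.000
σ²_total = 7.000 + 2 × 3.492 = 13.984
α (item deleted) = (4/3)·(1 − 7.000/13.984) = 0.67

coefficient alpha = 0.67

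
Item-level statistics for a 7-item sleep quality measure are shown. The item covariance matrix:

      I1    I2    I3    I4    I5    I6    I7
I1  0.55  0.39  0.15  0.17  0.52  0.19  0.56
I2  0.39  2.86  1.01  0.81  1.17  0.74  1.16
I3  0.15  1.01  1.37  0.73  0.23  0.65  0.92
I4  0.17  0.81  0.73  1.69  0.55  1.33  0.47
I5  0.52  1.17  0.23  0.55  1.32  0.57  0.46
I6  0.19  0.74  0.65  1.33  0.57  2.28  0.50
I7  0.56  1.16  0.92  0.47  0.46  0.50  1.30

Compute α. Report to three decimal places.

α = 0.817

Σσ²ᵢ = 0.55 + 2.86 + 1.37 + 1.69 + 1.32 + 2.28 + 1.30 = 11.37
Sum of off-diagonal covariances = 13.28
Var(T) = 11.37 + 2 × 13.28 = 37.93
α = (k/(k−1))·(1 − Σσ²ᵢ/Var(T)) = (7/6)·(1 − 11.37/37.93) = 0.817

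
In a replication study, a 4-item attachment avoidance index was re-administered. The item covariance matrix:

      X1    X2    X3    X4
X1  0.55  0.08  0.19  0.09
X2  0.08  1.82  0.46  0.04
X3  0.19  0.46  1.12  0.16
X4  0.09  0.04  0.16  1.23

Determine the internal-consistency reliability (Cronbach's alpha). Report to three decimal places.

α = 0.402

Σσᵢ² = 0.55 + 1.82 + 1.12 + 1.23 = 4.72
Sum of the distinct covariances = 1.02
σ²_total = 4.72 + 2 × 1.02 = 6.76
α = (k/(k−1))·(1 − Σσᵢ²/σ²_total) = (4/3)·(1 − 4.72/6.76) = 0.402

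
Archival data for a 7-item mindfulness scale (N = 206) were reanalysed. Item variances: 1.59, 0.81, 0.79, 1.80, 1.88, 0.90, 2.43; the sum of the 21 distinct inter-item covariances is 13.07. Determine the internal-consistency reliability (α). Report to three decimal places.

Σσ²ᵢ = 1.59 + 0.81 + 0.79 + 1.80 + 1.88 + 0.90 + 2.43 = 10.20
Sum of distinct covariances = 13.07
σ²_T = Σσ²ᵢ + 2·Σcov = 10.20 + 2 × 13.07 = 36.34
α = (7/6)·(1 − 10.20/36.34) = 0.839

α = 0.839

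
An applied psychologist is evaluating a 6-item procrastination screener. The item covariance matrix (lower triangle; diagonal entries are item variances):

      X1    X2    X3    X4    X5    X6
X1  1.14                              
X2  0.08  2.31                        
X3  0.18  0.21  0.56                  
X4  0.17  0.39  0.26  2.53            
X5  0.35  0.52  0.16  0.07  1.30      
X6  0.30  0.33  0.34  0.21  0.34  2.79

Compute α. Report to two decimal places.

α = 0.51

Σσ²ᵢ = 1.14 + 2.31 + 0.56 + 2.53 + 1.30 + 2.79 = 10.63
Σ_{i<j} σ_ij = 3.91
σ²_T = 10.63 + 2 × 3.91 = 18.45
α = (k/(k−1))·(1 − Σσ²ᵢ/σ²_T) = (6/5)·(1 − 10.63/18.45) = 0.51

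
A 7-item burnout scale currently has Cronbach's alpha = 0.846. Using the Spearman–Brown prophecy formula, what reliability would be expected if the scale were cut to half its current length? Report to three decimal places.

predicted reliability = 0.733

Length factor m = 1/2
α' = m·α / (1 − (1−m)·α)
   = 1/2 × 0.846 / (1 − (1 − 1/2) × 0.846)
   = 0.4230 / 0.5770 = 0.733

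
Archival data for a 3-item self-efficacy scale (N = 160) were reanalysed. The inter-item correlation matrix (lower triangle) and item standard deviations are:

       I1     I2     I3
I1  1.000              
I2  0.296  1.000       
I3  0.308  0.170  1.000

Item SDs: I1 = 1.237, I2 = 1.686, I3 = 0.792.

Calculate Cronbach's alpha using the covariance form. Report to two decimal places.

Σσ²ᵢ = 1.237² + 1.686² + 0.792² = 5.0000
Covariances σ_ij = r_ij · s_i · s_j:
  σ(I1,I2) = 0.296 × 1.237 × 1.686 = 0.6173
  σ(I1,I3) = 0.308 × 1.237 × 0.792 = 0.3017
  σ(I2,I3) = 0.170 × 1.686 × 0.792 = 0.2270
σ²_T = Σσ²ᵢ + 2·Σσ_ij = 5.0000 + 2 × 1.1460 = 7.2920
α = (3/2)·(1 − 5.0000/7.2920) = 0.47

α = 0.47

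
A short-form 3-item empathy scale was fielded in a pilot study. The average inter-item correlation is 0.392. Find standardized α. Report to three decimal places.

α = 0.659

Standardized α = k·r̄ / (1 + (k−1)·r̄) = 3 × 0.392 / (1 + 2 × 0.392)
  = 1.1760 / 1.7840 = 0.659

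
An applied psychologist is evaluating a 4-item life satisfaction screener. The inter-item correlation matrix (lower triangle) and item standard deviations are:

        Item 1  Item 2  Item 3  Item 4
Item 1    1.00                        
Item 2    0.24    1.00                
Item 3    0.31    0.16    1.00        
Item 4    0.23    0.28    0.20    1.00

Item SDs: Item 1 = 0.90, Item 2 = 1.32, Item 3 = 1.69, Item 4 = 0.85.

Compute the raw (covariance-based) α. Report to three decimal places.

α = 0.509

Σσ²ᵢ = 0.90² + 1.32² + 1.69² + 0.85² = 6.1310
Covariances σ_ij = r_ij · s_i · s_j:
  σ(Item 1,Item 2) = 0.24 × 0.90 × 1.32 = 0.2851
  σ(Item 1,Item 3) = 0.31 × 0.90 × 1.69 = 0.4715
  σ(Item 1,Item 4) = 0.23 × 0.90 × 0.85 = 0.1760
  σ(Item 2,Item 3) = 0.16 × 1.32 × 1.69 = 0.3569
  σ(Item 2,Item 4) = 0.28 × 1.32 × 0.85 = 0.3142
  σ(Item 3,Item 4) = 0.20 × 1.69 × 0.85 = 0.2873
σ²_T = Σσ²ᵢ + 2·Σσ_ij = 6.1310 + 2 × 1.8910 = 9.9130
α = (4/3)·(1 − 6.1310/9.9130) = 0.509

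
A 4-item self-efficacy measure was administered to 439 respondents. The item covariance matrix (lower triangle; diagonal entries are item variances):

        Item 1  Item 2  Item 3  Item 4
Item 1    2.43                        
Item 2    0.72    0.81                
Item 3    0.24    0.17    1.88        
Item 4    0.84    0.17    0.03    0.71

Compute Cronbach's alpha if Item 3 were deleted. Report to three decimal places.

α = 0.700

Remaining items: Item 1, Item 2, Item 4 (k = 3).
Σσ²ᵢ = 2.43 + 0.81 + 0.71 = 3.95
σ²_T = 3.95 + 2 × 1.73 = 7.41
α (item deleted) = (3/2)·(1 − 3.95/7.41) = 0.700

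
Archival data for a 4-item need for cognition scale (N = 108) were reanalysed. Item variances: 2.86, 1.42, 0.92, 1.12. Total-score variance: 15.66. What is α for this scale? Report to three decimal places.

sum of item variances = 2.86 + 1.42 + 0.92 + 1.12 = 6.32
α = (k/(k−1))·(1 − sum of item variances/σ²_total) = (4/3)·(1 − 6.32/15.66) = 0.795

α = 0.795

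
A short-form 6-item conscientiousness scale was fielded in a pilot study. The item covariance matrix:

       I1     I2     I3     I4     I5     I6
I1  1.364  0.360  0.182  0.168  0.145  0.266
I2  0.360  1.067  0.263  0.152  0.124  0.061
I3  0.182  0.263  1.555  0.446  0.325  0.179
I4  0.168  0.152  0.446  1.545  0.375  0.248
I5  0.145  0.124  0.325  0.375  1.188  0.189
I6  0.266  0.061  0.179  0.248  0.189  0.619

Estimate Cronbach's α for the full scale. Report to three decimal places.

Cronbach's α = 0.584

Σσᵢ² = 1.364 + 1.067 + 1.555 + 1.545 + 1.188 + 0.619 = 7.338
Sum of the distinct covariances = 3.483
σ²_T = 7.338 + 2 × 3.483 = 14.304
α = (k/(k−1))·(1 − Σσᵢ²/σ²_T) = (6/5)·(1 − 7.338/14.304) = 0.584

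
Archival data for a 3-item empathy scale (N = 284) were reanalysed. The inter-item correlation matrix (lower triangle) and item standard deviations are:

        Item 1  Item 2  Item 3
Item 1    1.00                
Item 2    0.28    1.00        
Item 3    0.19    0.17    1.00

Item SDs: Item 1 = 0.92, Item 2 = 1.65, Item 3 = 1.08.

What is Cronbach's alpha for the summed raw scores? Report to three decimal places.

Σσ²ᵢ = 0.92² + 1.65² + 1.08² = 4.7353
Covariances σ_ij = r_ij · s_i · s_j:
  σ(Item 1,Item 2) = 0.28 × 0.92 × 1.65 = 0.4250
  σ(Item 1,Item 3) = 0.19 × 0.92 × 1.08 = 0.1888
  σ(Item 2,Item 3) = 0.17 × 1.65 × 1.08 = 0.3029
σ²_T = Σσ²ᵢ + 2·Σσ_ij = 4.7353 + 2 × 0.9167 = 6.5687
α = (3/2)·(1 − 4.7353/6.5687) = 0.419

α = 0.419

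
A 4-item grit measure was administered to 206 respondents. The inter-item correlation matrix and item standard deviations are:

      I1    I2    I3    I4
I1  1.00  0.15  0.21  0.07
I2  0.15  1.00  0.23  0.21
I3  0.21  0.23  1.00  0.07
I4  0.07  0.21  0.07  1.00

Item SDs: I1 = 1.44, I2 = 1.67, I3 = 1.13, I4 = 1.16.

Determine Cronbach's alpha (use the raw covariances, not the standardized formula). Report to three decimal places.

α = 0.425

Σσ²ᵢ = 1.44² + 1.67² + 1.13² + 1.16² = 7.4850
Covariances σ_ij = r_ij · s_i · s_j:
  σ(I1,I2) = 0.15 × 1.44 × 1.67 = 0.3607
  σ(I1,I3) = 0.21 × 1.44 × 1.13 = 0.3417
  σ(I1,I4) = 0.07 × 1.44 × 1.16 = 0.1169
  σ(I2,I3) = 0.23 × 1.67 × 1.13 = 0.4340
  σ(I2,I4) = 0.21 × 1.67 × 1.16 = 0.4068
  σ(I3,I4) = 0.07 × 1.13 × 1.16 = 0.0918
σ²_T = Σσ²ᵢ + 2·Σσ_ij = 7.4850 + 2 × 1.7519 = 10.9888
α = (4/3)·(1 − 7.4850/10.9888) = 0.425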